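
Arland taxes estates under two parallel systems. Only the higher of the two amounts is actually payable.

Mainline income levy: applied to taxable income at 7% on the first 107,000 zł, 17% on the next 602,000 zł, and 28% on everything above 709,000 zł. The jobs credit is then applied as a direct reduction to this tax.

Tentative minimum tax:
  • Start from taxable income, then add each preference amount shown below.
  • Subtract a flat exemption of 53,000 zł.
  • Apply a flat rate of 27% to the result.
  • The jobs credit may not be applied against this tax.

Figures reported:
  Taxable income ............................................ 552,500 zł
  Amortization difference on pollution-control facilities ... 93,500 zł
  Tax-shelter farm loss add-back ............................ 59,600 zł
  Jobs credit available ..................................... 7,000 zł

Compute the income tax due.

176,202 zł

Tentative minimum tax:
  Adjusted income: 552,500 zł + 93,500 zł + 59,600 zł = 705,600 zł
  Less exemption 53,000 zł → base 652,600 zł
  652,600 zł × 27% = 176,202 zł

Mainline income levy:
  107,000 zł × 7% = 7,490 zł
  445,500 zł × 17% = 75,735 zł
  → 83,225 zł
  Less jobs credit 7,000 zł → 76,225 zł

176,202 zł > 76,225 zł, so the tentative minimum tax is the binding amount.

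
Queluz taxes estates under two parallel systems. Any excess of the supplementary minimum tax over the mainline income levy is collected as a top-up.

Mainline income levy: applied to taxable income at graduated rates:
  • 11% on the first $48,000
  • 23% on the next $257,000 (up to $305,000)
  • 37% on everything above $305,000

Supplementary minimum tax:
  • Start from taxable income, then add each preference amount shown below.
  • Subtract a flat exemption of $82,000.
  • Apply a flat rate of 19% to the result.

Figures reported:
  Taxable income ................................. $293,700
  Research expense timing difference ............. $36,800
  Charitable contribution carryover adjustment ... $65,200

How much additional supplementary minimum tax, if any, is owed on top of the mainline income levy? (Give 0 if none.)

Supplementary minimum tax:
  Adjusted income: $293,700 + $36,800 + $65,200 = $395,700
  Less exemption $82,000 → base $313,700
  $313,700 × 19% = $59,603

Mainline income levy:
  $48,000 × 11% = $5,280
  $245,700 × 23% = $56,511
  → $61,791

$59,603 ≤ $61,791, so no add-on is due.

$0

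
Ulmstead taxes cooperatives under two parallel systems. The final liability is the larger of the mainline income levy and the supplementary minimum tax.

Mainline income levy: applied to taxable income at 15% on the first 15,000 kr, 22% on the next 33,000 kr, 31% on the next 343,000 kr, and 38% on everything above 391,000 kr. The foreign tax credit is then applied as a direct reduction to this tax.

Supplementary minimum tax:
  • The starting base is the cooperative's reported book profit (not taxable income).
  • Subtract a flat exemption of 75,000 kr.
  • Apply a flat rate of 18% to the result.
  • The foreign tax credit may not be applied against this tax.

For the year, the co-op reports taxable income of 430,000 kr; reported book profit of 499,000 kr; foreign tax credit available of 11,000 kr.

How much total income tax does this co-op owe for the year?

119,660 kr

Supplementary minimum tax:
  Base (reported book profit): 499,000 kr
  Less exemption 75,000 kr → base 424,000 kr
  424,000 kr × 18% = 76,320 kr

Mainline income levy:
  15,000 kr × 15% = 2,250 kr
  33,000 kr × 22% = 7,260 kr
  343,000 kr × 31% = 106,330 kr
  39,000 kr × 38% = 14,820 kr
  → 130,660 kr
  Less foreign tax credit 11,000 kr → 119,660 kr

119,660 kr > 76,320 kr, so the mainline income levy governs.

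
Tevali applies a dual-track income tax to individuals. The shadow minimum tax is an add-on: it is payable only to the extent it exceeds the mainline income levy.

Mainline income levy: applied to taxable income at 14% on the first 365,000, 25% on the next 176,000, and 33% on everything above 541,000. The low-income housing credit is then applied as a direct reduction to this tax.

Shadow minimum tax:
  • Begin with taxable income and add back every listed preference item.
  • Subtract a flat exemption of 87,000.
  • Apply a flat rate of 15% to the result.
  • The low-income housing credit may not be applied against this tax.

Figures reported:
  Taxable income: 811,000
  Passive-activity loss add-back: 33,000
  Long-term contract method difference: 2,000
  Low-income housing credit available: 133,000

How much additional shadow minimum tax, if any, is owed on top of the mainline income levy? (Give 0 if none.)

Mainline income levy:
  365,000 × 14% = 51,100
  176,000 × 25% = 44,000
  270,000 × 33% = 89,100
  → 184,200
  Less low-income housing credit 133,000 → 51,200

Shadow minimum tax:
  Adjusted income: 811,000 + 33,000 + 2,000 = 846,000
  Less exemption 87,000 → base 759,000
  759,000 × 15% = 113,850

Excess of shadow minimum tax over mainline income levy: 113,850 − 51,200 = 62,650.

62,650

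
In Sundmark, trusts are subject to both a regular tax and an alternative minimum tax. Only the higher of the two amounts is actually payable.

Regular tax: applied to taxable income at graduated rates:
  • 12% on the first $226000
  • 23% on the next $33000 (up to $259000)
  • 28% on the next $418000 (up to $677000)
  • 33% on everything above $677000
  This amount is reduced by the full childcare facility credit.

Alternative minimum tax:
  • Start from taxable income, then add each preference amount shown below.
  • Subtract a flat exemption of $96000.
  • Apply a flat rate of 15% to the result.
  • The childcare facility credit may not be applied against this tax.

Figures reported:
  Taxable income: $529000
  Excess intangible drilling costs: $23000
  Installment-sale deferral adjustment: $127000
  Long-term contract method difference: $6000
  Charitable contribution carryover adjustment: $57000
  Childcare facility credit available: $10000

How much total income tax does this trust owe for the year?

Alternative minimum tax:
  Adjusted income: $529000 + $23000 + $127000 + $6000 + $57000 = $742000
  Less exemption $96000 → base $646000
  $646000 × 15% = $96900

Regular tax:
  $226000 × 12% = $27120
  $33000 × 23% = $7590
  $270000 × 28% = $75600
  → $110310
  Less childcare facility credit $10000 → $100310

$100310 > $96900, so the regular tax governs.

$100310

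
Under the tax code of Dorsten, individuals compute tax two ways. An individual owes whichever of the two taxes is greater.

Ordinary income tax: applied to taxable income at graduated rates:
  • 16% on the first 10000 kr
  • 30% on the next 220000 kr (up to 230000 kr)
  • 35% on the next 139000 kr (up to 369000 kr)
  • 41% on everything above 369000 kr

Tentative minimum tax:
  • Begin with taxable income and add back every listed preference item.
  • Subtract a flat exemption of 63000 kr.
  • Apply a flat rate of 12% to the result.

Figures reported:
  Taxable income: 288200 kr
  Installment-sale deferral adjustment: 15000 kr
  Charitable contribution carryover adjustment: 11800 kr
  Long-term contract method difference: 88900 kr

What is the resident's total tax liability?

87970 kr

Tentative minimum tax:
  Adjusted income: 288200 kr + 15000 kr + 11800 kr + 88900 kr = 403900 kr
  Less exemption 63000 kr → base 340900 kr
  340900 kr × 12% = 40908 kr

Ordinary income tax:
  10000 kr × 16% = 1600 kr
  220000 kr × 30% = 66000 kr
  58200 kr × 35% = 20370 kr
  → 87970 kr

87970 kr > 40908 kr, so the ordinary income tax governs.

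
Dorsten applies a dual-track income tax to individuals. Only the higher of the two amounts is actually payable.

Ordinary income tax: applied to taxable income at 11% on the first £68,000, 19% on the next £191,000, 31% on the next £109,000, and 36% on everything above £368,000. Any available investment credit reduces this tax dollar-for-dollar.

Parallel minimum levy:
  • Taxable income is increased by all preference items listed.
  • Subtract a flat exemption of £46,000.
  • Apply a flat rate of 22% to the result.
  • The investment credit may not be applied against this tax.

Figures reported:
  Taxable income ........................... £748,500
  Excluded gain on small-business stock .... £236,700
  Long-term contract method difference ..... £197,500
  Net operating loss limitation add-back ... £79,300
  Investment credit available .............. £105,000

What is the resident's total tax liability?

Ordinary income tax:
  £68,000 × 11% = £7,480
  £191,000 × 19% = £36,290
  £109,000 × 31% = £33,790
  £380,500 × 36% = £136,980
  → £214,540
  Less investment credit £105,000 → £109,540

Parallel minimum levy:
  Adjusted income: £748,500 + £236,700 + £197,500 + £79,300 = £1,262,000
  Less exemption £46,000 → base £1,216,000
  £1,216,000 × 22% = £267,520

£267,520 > £109,540, so the parallel minimum levy is the binding amount.

£267,520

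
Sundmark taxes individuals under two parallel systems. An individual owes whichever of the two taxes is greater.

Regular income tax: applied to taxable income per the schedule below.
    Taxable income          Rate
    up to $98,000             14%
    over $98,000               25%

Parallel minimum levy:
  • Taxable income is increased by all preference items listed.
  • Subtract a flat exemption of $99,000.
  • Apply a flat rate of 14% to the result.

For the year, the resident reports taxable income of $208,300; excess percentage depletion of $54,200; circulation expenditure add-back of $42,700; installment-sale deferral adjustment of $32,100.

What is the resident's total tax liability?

$41,295

Parallel minimum levy:
  Adjusted income: $208,300 + $54,200 + $42,700 + $32,100 = $337,300
  Less exemption $99,000 → base $238,300
  $238,300 × 14% = $33,362

Regular income tax:
  $98,000 × 14% = $13,720
  $110,300 × 25% = $27,575
  → $41,295

$41,295 > $33,362, so the regular income tax governs.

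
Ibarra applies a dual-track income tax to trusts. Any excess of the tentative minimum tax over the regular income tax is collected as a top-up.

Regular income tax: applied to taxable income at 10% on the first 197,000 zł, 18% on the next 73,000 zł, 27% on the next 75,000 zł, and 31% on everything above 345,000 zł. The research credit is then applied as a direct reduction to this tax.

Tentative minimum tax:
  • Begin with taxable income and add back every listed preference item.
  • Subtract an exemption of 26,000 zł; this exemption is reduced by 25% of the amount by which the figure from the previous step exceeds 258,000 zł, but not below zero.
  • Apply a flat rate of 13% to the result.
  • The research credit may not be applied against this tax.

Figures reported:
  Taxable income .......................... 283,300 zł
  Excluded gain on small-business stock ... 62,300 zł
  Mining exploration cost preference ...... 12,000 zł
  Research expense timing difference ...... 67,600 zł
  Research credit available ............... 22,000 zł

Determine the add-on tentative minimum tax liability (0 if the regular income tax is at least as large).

Tentative minimum tax:
  Adjusted income: 283,300 zł + 62,300 zł + 12,000 zł + 67,600 zł = 425,200 zł
  Exemption: 25% × (425,200 zł − 258,000 zł) = 41,800 zł ≥ 26,000 zł, so the exemption is fully phased out
  Base: 425,200 zł − 0 zł = 425,200 zł
  425,200 zł × 13% = 55,276 zł

Regular income tax:
  197,000 zł × 10% = 19,700 zł
  73,000 zł × 18% = 13,140 zł
  13,300 zł × 27% = 3,591 zł
  → 36,431 zł
  Less research credit 22,000 zł → 14,431 zł

Excess of tentative minimum tax over regular income tax: 55,276 zł − 14,431 zł = 40,845 zł.

40,845 zł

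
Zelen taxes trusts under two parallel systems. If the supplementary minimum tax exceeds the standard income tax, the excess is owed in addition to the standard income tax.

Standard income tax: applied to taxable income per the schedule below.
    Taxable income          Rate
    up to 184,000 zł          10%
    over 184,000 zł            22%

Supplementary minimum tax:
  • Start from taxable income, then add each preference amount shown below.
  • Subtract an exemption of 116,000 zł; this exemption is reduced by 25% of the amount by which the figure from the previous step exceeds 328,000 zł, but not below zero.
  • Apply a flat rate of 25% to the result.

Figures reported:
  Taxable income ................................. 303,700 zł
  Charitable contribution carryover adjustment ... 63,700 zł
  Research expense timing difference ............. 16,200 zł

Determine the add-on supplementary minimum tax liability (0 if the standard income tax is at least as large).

Supplementary minimum tax:
  Adjusted income: 303,700 zł + 63,700 zł + 16,200 zł = 383,600 zł
  Exemption: 116,000 zł − 25% × (383,600 zł − 328,000 zł) = 116,000 zł − 13,900 zł = 102,100 zł
  Base: 383,600 zł − 102,100 zł = 281,500 zł
  281,500 zł × 25% = 70,375 zł

Standard income tax:
  184,000 zł × 10% = 18,400 zł
  119,700 zł × 22% = 26,334 zł
  → 44,734 zł

Excess of supplementary minimum tax over standard income tax: 70,375 zł − 44,734 zł = 25,641 zł.

25,641 zł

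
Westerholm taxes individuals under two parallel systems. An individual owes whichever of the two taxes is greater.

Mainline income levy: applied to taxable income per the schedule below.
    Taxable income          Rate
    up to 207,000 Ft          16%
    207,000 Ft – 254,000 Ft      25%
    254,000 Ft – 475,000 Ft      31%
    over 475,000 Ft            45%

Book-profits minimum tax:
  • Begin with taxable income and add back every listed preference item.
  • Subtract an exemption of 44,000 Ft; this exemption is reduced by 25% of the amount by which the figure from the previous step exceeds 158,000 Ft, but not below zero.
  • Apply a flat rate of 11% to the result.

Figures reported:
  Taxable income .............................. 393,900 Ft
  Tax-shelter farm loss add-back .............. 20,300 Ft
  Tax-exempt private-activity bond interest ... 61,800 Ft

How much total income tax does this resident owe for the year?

Mainline income levy:
  207,000 Ft × 16% = 33,120 Ft
  47,000 Ft × 25% = 11,750 Ft
  139,900 Ft × 31% = 43,369 Ft
  → 88,239 Ft

Book-profits minimum tax:
  Adjusted income: 393,900 Ft + 20,300 Ft + 61,800 Ft = 476,000 Ft
  Exemption: 25% × (476,000 Ft − 158,000 Ft) = 79,500 Ft ≥ 44,000 Ft, so the exemption is fully phased out
  Base: 476,000 Ft − 0 Ft = 476,000 Ft
  476,000 Ft × 11% = 52,360 Ft

88,239 Ft > 52,360 Ft, so the mainline income levy governs.

88,239 Ft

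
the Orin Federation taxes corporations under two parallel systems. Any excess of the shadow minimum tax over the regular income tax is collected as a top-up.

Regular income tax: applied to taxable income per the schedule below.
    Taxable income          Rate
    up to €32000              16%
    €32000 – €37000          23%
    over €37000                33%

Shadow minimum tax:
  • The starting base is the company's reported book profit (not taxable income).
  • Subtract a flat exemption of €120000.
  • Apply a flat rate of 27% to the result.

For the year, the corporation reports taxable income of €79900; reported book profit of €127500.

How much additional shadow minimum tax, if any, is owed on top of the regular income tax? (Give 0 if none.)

€0

Shadow minimum tax:
  Base (reported book profit): €127500
  Less exemption €120000 → base €7500
  €7500 × 27% = €2025

Regular income tax:
  €32000 × 16% = €5120
  €5000 × 23% = €1150
  €42900 × 33% = €14157
  → €20427

€2025 ≤ €20427, so no add-on is due.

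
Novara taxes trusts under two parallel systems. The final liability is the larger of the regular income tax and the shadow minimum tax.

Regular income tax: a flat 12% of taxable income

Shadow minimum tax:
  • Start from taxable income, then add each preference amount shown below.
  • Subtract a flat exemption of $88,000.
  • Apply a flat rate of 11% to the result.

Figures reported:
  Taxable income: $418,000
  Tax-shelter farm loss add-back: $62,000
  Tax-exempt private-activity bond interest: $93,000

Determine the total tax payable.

$53,350

Regular income tax:
  $418,000 × 12% = $50,160

Shadow minimum tax:
  Adjusted income: $418,000 + $62,000 + $93,000 = $573,000
  Less exemption $88,000 → base $485,000
  $485,000 × 11% = $53,350

$53,350 > $50,160, so the shadow minimum tax is the binding amount.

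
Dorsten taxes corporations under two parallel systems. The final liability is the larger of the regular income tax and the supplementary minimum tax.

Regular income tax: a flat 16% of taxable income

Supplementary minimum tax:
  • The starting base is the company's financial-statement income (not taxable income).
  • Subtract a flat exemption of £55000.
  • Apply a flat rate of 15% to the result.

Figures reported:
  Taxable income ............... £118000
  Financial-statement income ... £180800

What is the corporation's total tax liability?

Supplementary minimum tax:
  Base (financial-statement income): £180800
  Less exemption £55000 → base £125800
  £125800 × 15% = £18870

Regular income tax:
  £118000 × 16% = £18880

£18880 > £18870, so the regular income tax governs.

£18880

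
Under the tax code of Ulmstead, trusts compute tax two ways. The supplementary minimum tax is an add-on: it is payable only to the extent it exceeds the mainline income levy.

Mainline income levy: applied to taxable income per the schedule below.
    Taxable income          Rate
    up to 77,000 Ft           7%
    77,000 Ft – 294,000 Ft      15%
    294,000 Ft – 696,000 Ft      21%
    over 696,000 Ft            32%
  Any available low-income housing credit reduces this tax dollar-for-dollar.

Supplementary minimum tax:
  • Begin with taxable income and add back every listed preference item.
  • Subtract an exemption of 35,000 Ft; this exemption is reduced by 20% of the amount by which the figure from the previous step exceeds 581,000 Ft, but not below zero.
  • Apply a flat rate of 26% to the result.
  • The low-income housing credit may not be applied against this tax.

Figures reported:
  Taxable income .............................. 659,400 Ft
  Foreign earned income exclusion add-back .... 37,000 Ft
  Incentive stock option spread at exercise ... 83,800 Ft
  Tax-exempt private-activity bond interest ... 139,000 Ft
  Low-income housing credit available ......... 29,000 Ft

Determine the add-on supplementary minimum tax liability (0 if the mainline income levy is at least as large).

153,318 Ft

Mainline income levy:
  77,000 Ft × 7% = 5,390 Ft
  217,000 Ft × 15% = 32,550 Ft
  365,400 Ft × 21% = 76,734 Ft
  → 114,674 Ft
  Less low-income housing credit 29,000 Ft → 85,674 Ft

Supplementary minimum tax:
  Adjusted income: 659,400 Ft + 37,000 Ft + 83,800 Ft + 139,000 Ft = 919,200 Ft
  Exemption: 20% × (919,200 Ft − 581,000 Ft) = 67,640 Ft ≥ 35,000 Ft, so the exemption is fully phased out
  Base: 919,200 Ft − 0 Ft = 919,200 Ft
  919,200 Ft × 26% = 238,992 Ft

Excess of supplementary minimum tax over mainline income levy: 238,992 Ft − 85,674 Ft = 153,318 Ft.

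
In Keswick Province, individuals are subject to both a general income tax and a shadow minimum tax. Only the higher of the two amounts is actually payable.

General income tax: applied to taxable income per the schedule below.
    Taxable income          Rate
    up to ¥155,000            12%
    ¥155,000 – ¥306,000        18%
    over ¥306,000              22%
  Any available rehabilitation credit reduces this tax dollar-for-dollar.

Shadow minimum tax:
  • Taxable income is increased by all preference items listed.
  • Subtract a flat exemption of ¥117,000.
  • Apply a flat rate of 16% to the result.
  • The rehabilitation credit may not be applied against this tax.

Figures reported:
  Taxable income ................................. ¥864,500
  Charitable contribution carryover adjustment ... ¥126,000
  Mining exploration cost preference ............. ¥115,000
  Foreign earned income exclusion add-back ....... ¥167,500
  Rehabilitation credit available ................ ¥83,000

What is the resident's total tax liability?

General income tax:
  ¥155,000 × 12% = ¥18,600
  ¥151,000 × 18% = ¥27,180
  ¥558,500 × 22% = ¥122,870
  → ¥168,650
  Less rehabilitation credit ¥83,000 → ¥85,650

Shadow minimum tax:
  Adjusted income: ¥864,500 + ¥126,000 + ¥115,000 + ¥167,500 = ¥1,273,000
  Less exemption ¥117,000 → base ¥1,156,000
  ¥1,156,000 × 16% = ¥184,960

¥184,960 > ¥85,650, so the shadow minimum tax is the binding amount.

¥184,960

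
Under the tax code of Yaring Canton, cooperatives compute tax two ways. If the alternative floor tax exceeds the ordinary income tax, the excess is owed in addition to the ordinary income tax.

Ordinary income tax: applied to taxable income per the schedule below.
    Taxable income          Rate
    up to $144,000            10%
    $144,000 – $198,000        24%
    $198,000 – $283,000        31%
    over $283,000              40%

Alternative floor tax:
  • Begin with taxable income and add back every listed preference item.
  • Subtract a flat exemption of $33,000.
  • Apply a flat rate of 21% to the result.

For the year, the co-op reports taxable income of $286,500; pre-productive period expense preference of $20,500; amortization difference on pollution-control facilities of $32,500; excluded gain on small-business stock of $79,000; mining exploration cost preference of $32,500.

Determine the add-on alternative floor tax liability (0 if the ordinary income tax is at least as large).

$32,670

Alternative floor tax:
  Adjusted income: $286,500 + $20,500 + $32,500 + $79,000 + $32,500 = $451,000
  Less exemption $33,000 → base $418,000
  $418,000 × 21% = $87,780

Ordinary income tax:
  $144,000 × 10% = $14,400
  $54,000 × 24% = $12,960
  $85,000 × 31% = $26,350
  $3,500 × 40% = $1,400
  → $55,110

Excess of alternative floor tax over ordinary income tax: $87,780 − $55,110 = $32,670.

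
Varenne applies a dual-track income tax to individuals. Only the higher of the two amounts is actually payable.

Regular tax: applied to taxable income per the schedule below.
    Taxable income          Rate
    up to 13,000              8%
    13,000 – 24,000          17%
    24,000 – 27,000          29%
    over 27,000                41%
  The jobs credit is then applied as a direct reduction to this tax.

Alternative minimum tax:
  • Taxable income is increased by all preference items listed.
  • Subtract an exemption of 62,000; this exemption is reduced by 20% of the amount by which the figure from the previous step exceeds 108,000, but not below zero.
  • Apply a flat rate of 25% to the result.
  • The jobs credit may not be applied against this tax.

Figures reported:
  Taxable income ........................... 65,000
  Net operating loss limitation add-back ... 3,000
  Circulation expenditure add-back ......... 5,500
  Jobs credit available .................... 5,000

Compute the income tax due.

Alternative minimum tax:
  Adjusted income: 65,000 + 3,000 + 5,500 = 73,500
  Exemption: 73,500 ≤ 108,000, so full 62,000 applies
  Base: 73,500 − 62,000 = 11,500
  11,500 × 25% = 2,875

Regular tax:
  13,000 × 8% = 1,040
  11,000 × 17% = 1,870
  3,000 × 29% = 870
  38,000 × 41% = 15,580
  → 19,360
  Less jobs credit 5,000 → 14,360

14,360 > 2,875, so the regular tax governs.

14,360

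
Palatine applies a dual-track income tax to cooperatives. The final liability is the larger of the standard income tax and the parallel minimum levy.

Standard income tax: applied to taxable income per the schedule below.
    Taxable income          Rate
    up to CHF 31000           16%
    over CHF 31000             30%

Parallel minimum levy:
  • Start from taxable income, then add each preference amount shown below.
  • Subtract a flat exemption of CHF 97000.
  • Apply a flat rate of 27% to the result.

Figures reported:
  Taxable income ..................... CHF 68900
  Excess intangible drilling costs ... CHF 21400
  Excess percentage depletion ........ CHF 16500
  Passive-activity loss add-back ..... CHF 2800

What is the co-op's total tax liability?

Standard income tax:
  CHF 31000 × 16% = CHF 4960
  CHF 37900 × 30% = CHF 11370
  → CHF 16330

Parallel minimum levy:
  Adjusted income: CHF 68900 + CHF 21400 + CHF 16500 + CHF 2800 = CHF 109600
  Less exemption CHF 97000 → base CHF 12600
  CHF 12600 × 27% = CHF 3402

CHF 16330 > CHF 3402, so the standard income tax governs.

CHF 16330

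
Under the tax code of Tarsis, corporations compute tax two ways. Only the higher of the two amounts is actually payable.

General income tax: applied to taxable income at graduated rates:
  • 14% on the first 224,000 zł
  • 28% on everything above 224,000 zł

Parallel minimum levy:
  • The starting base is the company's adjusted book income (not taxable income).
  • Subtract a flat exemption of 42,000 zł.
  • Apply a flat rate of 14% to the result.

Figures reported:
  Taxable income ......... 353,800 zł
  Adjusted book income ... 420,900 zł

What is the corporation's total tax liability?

Parallel minimum levy:
  Base (adjusted book income): 420,900 zł
  Less exemption 42,000 zł → base 378,900 zł
  378,900 zł × 14% = 53,046 zł

General income tax:
  224,000 zł × 14% = 31,360 zł
  129,800 zł × 28% = 36,344 zł
  → 67,704 zł

67,704 zł > 53,046 zł, so the general income tax governs.

67,704 zł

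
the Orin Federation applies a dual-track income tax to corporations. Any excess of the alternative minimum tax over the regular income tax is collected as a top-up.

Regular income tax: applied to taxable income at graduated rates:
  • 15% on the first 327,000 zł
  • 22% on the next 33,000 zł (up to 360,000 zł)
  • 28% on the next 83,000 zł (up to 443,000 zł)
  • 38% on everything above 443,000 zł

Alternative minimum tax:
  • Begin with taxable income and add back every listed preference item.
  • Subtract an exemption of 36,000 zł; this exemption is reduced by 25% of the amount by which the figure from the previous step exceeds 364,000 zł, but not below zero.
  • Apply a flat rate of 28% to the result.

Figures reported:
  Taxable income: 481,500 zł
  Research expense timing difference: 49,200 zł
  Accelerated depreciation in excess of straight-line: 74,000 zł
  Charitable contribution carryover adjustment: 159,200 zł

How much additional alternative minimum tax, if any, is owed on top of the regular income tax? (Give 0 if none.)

Alternative minimum tax:
  Adjusted income: 481,500 zł + 49,200 zł + 74,000 zł + 159,200 zł = 763,900 zł
  Exemption: 25% × (763,900 zł − 364,000 zł) = 99,975 zł ≥ 36,000 zł, so the exemption is fully phased out
  Base: 763,900 zł − 0 zł = 763,900 zł
  763,900 zł × 28% = 213,892 zł

Regular income tax:
  327,000 zł × 15% = 49,050 zł
  33,000 zł × 22% = 7,260 zł
  83,000 zł × 28% = 23,240 zł
  38,500 zł × 38% = 14,630 zł
  → 94,180 zł

Excess of alternative minimum tax over regular income tax: 213,892 zł − 94,180 zł = 119,712 zł.

119,712 zł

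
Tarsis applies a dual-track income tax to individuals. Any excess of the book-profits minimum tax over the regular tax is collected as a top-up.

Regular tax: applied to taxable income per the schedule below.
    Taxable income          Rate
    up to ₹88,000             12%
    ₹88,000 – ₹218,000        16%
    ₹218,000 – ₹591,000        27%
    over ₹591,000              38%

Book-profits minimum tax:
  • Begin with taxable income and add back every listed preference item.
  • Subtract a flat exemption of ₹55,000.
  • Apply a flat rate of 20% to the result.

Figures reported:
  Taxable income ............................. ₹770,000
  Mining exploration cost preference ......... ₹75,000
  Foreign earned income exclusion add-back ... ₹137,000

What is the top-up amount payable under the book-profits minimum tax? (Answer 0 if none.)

₹0

Regular tax:
  ₹88,000 × 12% = ₹10,560
  ₹130,000 × 16% = ₹20,800
  ₹373,000 × 27% = ₹100,710
  ₹179,000 × 38% = ₹68,020
  → ₹200,090

Book-profits minimum tax:
  Adjusted income: ₹770,000 + ₹75,000 + ₹137,000 = ₹982,000
  Less exemption ₹55,000 → base ₹927,000
  ₹927,000 × 20% = ₹185,400

₹185,400 ≤ ₹200,090, so no add-on is due.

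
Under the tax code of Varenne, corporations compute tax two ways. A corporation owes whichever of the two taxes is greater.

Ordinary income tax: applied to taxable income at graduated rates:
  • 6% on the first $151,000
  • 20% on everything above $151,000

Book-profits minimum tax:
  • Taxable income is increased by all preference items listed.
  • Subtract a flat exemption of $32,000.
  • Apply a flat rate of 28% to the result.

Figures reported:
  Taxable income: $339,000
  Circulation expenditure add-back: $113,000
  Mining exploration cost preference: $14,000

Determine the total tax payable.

Ordinary income tax:
  $151,000 × 6% = $9,060
  $188,000 × 20% = $37,600
  → $46,660

Book-profits minimum tax:
  Adjusted income: $339,000 + $113,000 + $14,000 = $466,000
  Less exemption $32,000 → base $434,000
  $434,000 × 28% = $121,520

$121,520 > $46,660, so the book-profits minimum tax is the binding amount.

$121,520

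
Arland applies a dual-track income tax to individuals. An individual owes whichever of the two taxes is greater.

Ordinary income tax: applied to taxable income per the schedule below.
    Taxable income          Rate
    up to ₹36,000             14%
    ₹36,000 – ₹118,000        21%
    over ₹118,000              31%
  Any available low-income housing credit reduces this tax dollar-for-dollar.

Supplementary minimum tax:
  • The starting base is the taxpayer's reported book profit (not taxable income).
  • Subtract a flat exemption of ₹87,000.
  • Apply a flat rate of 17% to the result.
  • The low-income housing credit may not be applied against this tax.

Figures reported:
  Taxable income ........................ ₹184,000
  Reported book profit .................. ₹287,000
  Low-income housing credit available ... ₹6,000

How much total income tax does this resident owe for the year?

₹36,720

Supplementary minimum tax:
  Base (reported book profit): ₹287,000
  Less exemption ₹87,000 → base ₹200,000
  ₹200,000 × 17% = ₹34,000

Ordinary income tax:
  ₹36,000 × 14% = ₹5,040
  ₹82,000 × 21% = ₹17,220
  ₹66,000 × 31% = ₹20,460
  → ₹42,720
  Less low-income housing credit ₹6,000 → ₹36,720

₹36,720 > ₹34,000, so the ordinary income tax governs.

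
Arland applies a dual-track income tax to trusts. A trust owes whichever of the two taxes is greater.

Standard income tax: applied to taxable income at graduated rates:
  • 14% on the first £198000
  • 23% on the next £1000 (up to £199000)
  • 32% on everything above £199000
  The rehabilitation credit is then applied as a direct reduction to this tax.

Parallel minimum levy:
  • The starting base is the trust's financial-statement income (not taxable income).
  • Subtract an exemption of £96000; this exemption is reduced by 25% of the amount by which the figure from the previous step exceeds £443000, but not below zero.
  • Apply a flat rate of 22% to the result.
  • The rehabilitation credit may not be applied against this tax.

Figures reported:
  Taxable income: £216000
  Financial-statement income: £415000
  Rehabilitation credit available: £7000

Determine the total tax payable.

Standard income tax:
  £198000 × 14% = £27720
  £1000 × 23% = £230
  £17000 × 32% = £5440
  → £33390
  Less rehabilitation credit £7000 → £26390

Parallel minimum levy:
  Base (financial-statement income): £415000
  Exemption: £415000 ≤ £443000, so full £96000 applies
  Base: £415000 − £96000 = £319000
  £319000 × 22% = £70180

£70180 > £26390, so the parallel minimum levy is the binding amount.

£70180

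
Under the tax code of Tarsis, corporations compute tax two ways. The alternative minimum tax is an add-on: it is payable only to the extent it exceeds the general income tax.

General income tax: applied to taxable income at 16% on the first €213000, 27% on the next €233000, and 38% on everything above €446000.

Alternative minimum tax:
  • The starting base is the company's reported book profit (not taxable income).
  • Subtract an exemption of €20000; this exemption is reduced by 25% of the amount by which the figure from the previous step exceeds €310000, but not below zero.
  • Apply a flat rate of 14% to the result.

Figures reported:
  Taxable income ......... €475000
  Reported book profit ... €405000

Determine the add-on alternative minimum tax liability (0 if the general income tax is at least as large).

€0

General income tax:
  €213000 × 16% = €34080
  €233000 × 27% = €62910
  €29000 × 38% = €11020
  → €108010

Alternative minimum tax:
  Base (reported book profit): €405000
  Exemption: 25% × (€405000 − €310000) = €23750 ≥ €20000, so the exemption is fully phased out
  Base: €405000 − €0 = €405000
  €405000 × 14% = €56700

€56700 ≤ €108010, so no add-on is due.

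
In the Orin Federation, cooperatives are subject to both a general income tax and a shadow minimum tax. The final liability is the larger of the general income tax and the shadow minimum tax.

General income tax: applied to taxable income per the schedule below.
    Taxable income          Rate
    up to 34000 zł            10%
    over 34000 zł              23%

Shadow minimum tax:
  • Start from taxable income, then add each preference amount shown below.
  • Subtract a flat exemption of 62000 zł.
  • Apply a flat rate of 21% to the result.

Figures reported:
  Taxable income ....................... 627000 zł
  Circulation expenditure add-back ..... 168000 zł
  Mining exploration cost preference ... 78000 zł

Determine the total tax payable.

Shadow minimum tax:
  Adjusted income: 627000 zł + 168000 zł + 78000 zł = 873000 zł
  Less exemption 62000 zł → base 811000 zł
  811000 zł × 21% = 170310 zł

General income tax:
  34000 zł × 10% = 3400 zł
  593000 zł × 23% = 136390 zł
  → 139790 zł

170310 zł > 139790 zł, so the shadow minimum tax is the binding amount.

170310 zł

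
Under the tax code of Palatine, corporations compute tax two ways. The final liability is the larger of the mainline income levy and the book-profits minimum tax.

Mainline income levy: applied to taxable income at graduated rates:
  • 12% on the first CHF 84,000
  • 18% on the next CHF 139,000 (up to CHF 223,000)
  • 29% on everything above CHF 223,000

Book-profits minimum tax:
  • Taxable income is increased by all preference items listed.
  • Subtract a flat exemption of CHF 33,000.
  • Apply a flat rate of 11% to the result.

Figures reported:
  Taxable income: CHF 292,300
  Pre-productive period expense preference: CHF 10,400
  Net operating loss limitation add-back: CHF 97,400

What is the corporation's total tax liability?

Book-profits minimum tax:
  Adjusted income: CHF 292,300 + CHF 10,400 + CHF 97,400 = CHF 400,100
  Less exemption CHF 33,000 → base CHF 367,100
  CHF 367,100 × 11% = CHF 40,381

Mainline income levy:
  CHF 84,000 × 12% = CHF 10,080
  CHF 139,000 × 18% = CHF 25,020
  CHF 69,300 × 29% = CHF 20,097
  → CHF 55,197

CHF 55,197 > CHF 40,381, so the mainline income levy governs.

CHF 55,197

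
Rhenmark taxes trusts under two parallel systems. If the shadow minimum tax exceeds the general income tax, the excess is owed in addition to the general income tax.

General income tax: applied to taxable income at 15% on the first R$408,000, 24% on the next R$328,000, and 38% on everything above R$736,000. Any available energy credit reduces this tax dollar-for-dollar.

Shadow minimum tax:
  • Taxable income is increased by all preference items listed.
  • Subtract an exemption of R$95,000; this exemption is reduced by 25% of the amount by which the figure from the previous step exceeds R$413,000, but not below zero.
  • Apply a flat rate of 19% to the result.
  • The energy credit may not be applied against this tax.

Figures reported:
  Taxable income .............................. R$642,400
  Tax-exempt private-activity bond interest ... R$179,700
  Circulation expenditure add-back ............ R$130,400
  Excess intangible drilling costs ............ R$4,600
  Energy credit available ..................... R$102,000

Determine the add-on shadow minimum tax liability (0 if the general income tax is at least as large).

General income tax:
  R$408,000 × 15% = R$61,200
  R$234,400 × 24% = R$56,256
  → R$117,456
  Less energy credit R$102,000 → R$15,456

Shadow minimum tax:
  Adjusted income: R$642,400 + R$179,700 + R$130,400 + R$4,600 = R$957,100
  Exemption: 25% × (R$957,100 − R$413,000) = R$136,025 ≥ R$95,000, so the exemption is fully phased out
  Base: R$957,100 − R$0 = R$957,100
  R$957,100 × 19% = R$181,849

Excess of shadow minimum tax over general income tax: R$181,849 − R$15,456 = R$166,393.

R$166,393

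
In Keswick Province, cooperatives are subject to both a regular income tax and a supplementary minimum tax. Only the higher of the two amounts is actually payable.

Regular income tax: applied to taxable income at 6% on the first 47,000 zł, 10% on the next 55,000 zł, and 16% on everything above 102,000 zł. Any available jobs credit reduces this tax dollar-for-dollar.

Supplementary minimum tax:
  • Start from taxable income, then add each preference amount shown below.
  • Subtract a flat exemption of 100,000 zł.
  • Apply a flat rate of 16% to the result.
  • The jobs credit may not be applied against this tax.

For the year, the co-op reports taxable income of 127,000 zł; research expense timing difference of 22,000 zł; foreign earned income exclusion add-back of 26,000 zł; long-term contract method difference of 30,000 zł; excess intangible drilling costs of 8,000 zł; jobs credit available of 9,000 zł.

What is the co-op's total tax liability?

18,080 zł

Regular income tax:
  47,000 zł × 6% = 2,820 zł
  55,000 zł × 10% = 5,500 zł
  25,000 zł × 16% = 4,000 zł
  → 12,320 zł
  Less jobs credit 9,000 zł → 3,320 zł

Supplementary minimum tax:
  Adjusted income: 127,000 zł + 22,000 zł + 26,000 zł + 30,000 zł + 8,000 zł = 213,000 zł
  Less exemption 100,000 zł → base 113,000 zł
  113,000 zł × 16% = 18,080 zł

18,080 zł > 3,320 zł, so the supplementary minimum tax is the binding amount.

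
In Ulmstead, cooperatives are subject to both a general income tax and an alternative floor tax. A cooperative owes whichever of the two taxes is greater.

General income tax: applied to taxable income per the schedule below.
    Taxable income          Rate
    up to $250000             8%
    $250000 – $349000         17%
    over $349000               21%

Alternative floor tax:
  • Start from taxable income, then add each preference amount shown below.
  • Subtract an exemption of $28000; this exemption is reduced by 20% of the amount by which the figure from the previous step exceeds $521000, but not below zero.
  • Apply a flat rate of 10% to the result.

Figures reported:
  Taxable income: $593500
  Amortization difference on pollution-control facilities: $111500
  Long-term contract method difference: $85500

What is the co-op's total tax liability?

General income tax:
  $250000 × 8% = $20000
  $99000 × 17% = $16830
  $244500 × 21% = $51345
  → $88175

Alternative floor tax:
  Adjusted income: $593500 + $111500 + $85500 = $790500
  Exemption: 20% × ($790500 − $521000) = $53900 ≥ $28000, so the exemption is fully phased out
  Base: $790500 − $0 = $790500
  $790500 × 10% = $79050

$88175 > $79050, so the general income tax governs.

$88175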